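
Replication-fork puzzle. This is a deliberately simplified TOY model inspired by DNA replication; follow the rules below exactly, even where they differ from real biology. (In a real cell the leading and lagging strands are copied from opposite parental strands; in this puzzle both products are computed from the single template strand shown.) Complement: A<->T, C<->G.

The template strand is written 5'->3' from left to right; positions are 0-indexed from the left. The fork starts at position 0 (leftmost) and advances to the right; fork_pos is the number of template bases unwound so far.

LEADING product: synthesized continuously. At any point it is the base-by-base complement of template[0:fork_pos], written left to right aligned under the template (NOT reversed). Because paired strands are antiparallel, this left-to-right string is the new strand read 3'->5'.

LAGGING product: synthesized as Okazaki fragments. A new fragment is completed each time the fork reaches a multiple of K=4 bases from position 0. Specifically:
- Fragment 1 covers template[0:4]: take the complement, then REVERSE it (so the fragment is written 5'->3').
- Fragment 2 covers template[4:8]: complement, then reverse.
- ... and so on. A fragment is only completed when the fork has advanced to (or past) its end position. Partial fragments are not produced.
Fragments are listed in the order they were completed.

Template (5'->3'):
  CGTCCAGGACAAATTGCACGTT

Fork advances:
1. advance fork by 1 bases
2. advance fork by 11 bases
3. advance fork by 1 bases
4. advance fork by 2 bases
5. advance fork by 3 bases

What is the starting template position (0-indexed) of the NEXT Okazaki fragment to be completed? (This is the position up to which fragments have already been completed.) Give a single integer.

Step 1: advance 1 -> fork_pos = 0 + 1 = 1. Next multiple of 4 is 4 (not reached); still 0 fragment(s).
Step 2: advance 11 -> fork_pos = 1 + 11 = 12. Reached multiple(s) of 4: 4, 8, 12 -> fragments 1-3 completed (3 total).
Step 3: advance 1 -> fork_pos = 12 + 1 = 13. Next multiple of 4 is 16 (not reached); still 3 fragment(s).
Step 4: advance 2 -> fork_pos = 13 + 2 = 15. Next multiple of 4 is 16 (not reached); still 3 fragment(s).
Step 5: advance 3 -> fork_pos = 15 + 3 = 18. Reached multiple(s) of 4: 16 -> fragment 4 completed (4 total).
4 fragment(s) completed, covering template[0:16] (4 x 4 = 16). The next fragment, fragment 5, covers template[16:20], so it starts at position 16.

Answer: 16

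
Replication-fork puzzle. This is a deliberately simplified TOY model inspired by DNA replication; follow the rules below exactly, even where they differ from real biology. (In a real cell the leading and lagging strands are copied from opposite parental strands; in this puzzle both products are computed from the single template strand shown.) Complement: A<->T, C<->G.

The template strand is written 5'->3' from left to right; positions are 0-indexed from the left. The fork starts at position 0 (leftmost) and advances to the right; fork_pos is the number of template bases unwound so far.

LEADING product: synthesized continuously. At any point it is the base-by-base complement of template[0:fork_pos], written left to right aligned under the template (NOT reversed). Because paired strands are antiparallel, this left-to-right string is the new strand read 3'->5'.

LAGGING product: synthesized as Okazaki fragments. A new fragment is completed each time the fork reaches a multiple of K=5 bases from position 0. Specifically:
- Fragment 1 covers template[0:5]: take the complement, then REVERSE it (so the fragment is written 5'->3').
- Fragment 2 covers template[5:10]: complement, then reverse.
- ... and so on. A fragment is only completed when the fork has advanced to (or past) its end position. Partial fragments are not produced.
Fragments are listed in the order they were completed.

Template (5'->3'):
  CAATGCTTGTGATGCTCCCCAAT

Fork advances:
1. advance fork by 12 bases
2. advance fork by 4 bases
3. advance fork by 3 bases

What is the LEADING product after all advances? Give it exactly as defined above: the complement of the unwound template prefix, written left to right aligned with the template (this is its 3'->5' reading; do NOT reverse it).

Step 1: advance 12 -> fork_pos = 0 + 12 = 12.
Step 2: advance 4 -> fork_pos = 12 + 4 = 16.
Step 3: advance 3 -> fork_pos = 16 + 3 = 19.
Unwound prefix: template[0:19] = CAATGCTTGTGATGCTCCC
Complement it base by base (A<->T, C<->G), keeping left-to-right order:
  [0:5] CAATG -> GTTAC
  [5:10] CTTGT -> GAACA
  [10:15] GATGC -> CTACG
  [15:19] TCCC -> AGGG
Concatenate: GTTACGAACACTACGAGGG (length 19; written aligned with the template, i.e. 3'->5').

Answer: GTTACGAACACTACGAGGG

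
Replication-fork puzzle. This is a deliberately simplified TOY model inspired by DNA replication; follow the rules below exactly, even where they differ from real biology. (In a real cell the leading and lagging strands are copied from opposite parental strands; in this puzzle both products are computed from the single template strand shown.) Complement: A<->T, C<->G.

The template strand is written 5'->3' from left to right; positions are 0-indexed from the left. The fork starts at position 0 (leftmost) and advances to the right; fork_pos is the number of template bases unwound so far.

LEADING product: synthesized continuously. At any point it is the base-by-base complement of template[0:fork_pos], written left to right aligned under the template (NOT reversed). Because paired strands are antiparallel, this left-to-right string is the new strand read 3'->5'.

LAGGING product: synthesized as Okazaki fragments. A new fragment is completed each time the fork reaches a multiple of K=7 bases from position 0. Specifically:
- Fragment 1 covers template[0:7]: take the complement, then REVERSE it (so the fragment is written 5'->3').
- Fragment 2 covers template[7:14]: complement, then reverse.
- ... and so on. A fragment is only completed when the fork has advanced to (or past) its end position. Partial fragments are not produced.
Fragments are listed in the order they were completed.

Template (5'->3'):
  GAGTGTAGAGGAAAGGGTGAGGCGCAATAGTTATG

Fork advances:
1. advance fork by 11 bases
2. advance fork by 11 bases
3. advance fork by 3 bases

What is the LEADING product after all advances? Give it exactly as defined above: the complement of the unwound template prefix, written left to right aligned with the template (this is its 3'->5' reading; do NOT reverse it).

Answer: CTCACATCTCCTTTCCCACTCCGCG

Derivation:
Step 1: advance 11 -> fork_pos = 0 + 11 = 11.
Step 2: advance 11 -> fork_pos = 11 + 11 = 22.
Step 3: advance 3 -> fork_pos = 22 + 3 = 25.
Unwound prefix: template[0:25] = GAGTGTAGAGGAAAGGGTGAGGCGC
Complement it base by base (A<->T, C<->G), keeping left-to-right order:
  [0:5] GAGTG -> CTCAC
  [5:10] TAGAG -> ATCTC
  [10:15] GAAAG -> CTTTC
  [15:20] GGTGA -> CCACT
  [20:25] GGCGC -> CCGCG
Concatenate: CTCACATCTCCTTTCCCACTCCGCG (length 25; written aligned with the template, i.e. 3'->5').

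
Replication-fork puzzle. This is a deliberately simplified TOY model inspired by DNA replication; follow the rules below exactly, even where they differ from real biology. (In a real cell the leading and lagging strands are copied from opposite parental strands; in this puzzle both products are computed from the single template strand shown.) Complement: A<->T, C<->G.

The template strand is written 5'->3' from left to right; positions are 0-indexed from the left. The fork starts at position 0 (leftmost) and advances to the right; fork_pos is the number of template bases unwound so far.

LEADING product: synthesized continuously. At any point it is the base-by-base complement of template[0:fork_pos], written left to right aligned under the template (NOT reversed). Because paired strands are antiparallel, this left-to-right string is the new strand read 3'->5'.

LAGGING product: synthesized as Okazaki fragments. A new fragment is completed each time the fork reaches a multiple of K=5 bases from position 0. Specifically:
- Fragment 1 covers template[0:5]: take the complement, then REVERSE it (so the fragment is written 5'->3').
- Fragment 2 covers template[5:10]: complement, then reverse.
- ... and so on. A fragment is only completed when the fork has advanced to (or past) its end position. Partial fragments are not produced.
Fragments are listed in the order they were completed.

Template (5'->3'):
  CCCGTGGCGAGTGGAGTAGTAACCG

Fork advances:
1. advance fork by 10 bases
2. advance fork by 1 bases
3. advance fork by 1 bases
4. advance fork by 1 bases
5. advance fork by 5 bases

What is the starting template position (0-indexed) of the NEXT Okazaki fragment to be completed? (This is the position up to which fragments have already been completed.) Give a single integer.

Step 1: advance 10 -> fork_pos = 0 + 10 = 10. Reached multiple(s) of 5: 5, 10 -> fragments 1-2 completed (2 total).
Step 2: advance 1 -> fork_pos = 10 + 1 = 11. Next multiple of 5 is 15 (not reached); still 2 fragment(s).
Step 3: advance 1 -> fork_pos = 11 + 1 = 12. Next multiple of 5 is 15 (not reached); still 2 fragment(s).
Step 4: advance 1 -> fork_pos = 12 + 1 = 13. Next multiple of 5 is 15 (not reached); still 2 fragment(s).
Step 5: advance 5 -> fork_pos = 13 + 5 = 18. Reached multiple(s) of 5: 15 -> fragment 3 completed (3 total).
3 fragment(s) completed, covering template[0:15] (3 x 5 = 15). The next fragment, fragment 4, covers template[15:20], so it starts at position 15.

Answer: 15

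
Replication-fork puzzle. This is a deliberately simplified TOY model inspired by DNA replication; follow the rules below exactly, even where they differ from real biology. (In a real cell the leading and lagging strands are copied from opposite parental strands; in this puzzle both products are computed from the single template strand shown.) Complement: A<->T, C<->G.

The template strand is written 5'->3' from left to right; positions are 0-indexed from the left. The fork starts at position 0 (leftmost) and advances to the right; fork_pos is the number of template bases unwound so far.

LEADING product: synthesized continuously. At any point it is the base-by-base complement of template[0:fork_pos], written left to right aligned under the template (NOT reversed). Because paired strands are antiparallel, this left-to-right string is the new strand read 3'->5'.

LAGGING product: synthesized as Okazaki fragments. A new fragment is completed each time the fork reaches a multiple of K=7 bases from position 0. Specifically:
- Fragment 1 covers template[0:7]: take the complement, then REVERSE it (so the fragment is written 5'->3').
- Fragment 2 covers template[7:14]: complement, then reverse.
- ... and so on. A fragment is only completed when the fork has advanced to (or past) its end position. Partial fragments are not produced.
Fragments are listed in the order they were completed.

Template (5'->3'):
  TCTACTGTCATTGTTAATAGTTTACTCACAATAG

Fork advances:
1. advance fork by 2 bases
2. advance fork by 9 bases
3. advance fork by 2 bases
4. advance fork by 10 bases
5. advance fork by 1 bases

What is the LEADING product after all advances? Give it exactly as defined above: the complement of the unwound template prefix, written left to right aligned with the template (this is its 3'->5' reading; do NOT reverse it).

Answer: AGATGACAGTAACAATTATCAAAT

Derivation:
Step 1: advance 2 -> fork_pos = 0 + 2 = 2.
Step 2: advance 9 -> fork_pos = 2 + 9 = 11.
Step 3: advance 2 -> fork_pos = 11 + 2 = 13.
Step 4: advance 10 -> fork_pos = 13 + 10 = 23.
Step 5: advance 1 -> fork_pos = 23 + 1 = 24.
Unwound prefix: template[0:24] = TCTACTGTCATTGTTAATAGTTTA
Complement it base by base (A<->T, C<->G), keeping left-to-right order:
  [0:5] TCTAC -> AGATG
  [5:10] TGTCA -> ACAGT
  [10:15] TTGTT -> AACAA
  [15:20] AATAG -> TTATC
  [20:24] TTTA -> AAAT
Concatenate: AGATGACAGTAACAATTATCAAAT (length 24; written aligned with the template, i.e. 3'->5').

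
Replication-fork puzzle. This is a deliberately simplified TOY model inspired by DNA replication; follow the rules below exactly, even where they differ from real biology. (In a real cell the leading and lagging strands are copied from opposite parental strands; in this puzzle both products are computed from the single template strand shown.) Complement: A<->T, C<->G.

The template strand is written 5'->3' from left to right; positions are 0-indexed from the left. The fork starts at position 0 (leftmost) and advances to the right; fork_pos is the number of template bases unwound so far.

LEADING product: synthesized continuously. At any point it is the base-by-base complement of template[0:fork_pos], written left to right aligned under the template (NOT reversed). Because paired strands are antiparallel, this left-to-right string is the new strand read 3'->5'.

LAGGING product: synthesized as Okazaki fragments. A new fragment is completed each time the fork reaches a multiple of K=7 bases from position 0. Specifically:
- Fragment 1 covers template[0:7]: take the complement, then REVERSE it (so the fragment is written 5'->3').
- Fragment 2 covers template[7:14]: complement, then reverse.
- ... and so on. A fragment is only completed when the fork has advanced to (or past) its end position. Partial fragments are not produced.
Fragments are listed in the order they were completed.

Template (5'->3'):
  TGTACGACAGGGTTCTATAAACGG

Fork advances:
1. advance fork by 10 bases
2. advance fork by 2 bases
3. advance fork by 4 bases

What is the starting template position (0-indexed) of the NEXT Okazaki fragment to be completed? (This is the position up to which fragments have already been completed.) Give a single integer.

Step 1: advance 10 -> fork_pos = 0 + 10 = 10. Reached multiple(s) of 7: 7 -> fragment 1 completed (1 total).
Step 2: advance 2 -> fork_pos = 10 + 2 = 12. Next multiple of 7 is 14 (not reached); still 1 fragment(s).
Step 3: advance 4 -> fork_pos = 12 + 4 = 16. Reached multiple(s) of 7: 14 -> fragment 2 completed (2 total).
2 fragment(s) completed, covering template[0:14] (2 x 7 = 14). The next fragment, fragment 3, covers template[14:21], so it starts at position 14.

Answer: 14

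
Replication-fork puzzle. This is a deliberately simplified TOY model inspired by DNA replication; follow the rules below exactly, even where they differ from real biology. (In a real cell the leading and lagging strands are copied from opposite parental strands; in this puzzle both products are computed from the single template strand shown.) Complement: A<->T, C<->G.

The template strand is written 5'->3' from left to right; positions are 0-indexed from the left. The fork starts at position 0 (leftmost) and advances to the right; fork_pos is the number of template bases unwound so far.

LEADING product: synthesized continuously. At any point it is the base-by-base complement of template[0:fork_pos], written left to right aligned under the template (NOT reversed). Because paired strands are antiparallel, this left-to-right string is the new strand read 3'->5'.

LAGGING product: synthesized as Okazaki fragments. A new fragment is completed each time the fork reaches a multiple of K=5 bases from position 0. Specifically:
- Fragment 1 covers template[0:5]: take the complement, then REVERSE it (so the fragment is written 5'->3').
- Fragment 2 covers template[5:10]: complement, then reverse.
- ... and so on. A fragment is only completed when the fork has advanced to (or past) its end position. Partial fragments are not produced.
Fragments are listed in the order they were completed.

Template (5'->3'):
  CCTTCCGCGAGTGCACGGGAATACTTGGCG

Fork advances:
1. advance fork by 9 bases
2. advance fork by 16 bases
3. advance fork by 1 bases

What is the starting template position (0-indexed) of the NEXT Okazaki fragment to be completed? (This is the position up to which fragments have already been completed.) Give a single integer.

Answer: 25

Derivation:
Step 1: advance 9 -> fork_pos = 0 + 9 = 9. Reached multiple(s) of 5: 5 -> fragment 1 completed (1 total).
Step 2: advance 16 -> fork_pos = 9 + 16 = 25. Reached multiple(s) of 5: 10, 15, 20, 25 -> fragments 2-5 completed (5 total).
Step 3: advance 1 -> fork_pos = 25 + 1 = 26. Next multiple of 5 is 30 (not reached); still 5 fragment(s).
5 fragment(s) completed, covering template[0:25] (5 x 5 = 25). The next fragment, fragment 6, covers template[25:30], so it starts at position 25.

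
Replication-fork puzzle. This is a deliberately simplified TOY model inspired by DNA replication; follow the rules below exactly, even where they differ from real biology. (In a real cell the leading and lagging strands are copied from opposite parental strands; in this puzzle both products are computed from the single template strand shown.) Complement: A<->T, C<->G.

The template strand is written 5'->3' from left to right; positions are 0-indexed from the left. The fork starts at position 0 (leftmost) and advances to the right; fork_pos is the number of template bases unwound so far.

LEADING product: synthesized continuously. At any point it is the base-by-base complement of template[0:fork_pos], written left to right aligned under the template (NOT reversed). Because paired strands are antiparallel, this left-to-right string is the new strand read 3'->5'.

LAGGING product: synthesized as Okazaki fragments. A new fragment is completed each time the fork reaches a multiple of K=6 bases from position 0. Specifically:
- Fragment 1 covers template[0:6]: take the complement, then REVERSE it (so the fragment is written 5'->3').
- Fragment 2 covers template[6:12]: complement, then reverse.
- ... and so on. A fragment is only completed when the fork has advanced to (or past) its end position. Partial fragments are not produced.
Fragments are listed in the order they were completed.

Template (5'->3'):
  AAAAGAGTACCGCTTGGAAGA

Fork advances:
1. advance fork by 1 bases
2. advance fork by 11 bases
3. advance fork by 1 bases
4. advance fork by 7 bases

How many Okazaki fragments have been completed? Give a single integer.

Step 1: advance 1 -> fork_pos = 0 + 1 = 1. Next multiple of 6 is 6 (not reached); still 0 fragment(s).
Step 2: advance 11 -> fork_pos = 1 + 11 = 12. Reached multiple(s) of 6: 6, 12 -> fragments 1-2 completed (2 total).
Step 3: advance 1 -> fork_pos = 12 + 1 = 13. Next multiple of 6 is 18 (not reached); still 2 fragment(s).
Step 4: advance 7 -> fork_pos = 13 + 7 = 20. Reached multiple(s) of 6: 18 -> fragment 3 completed (3 total).
Check: final fork_pos = 20; the multiples of 6 that are <= 20 are 6..18 -> 20 // 6 = 3 completed fragment(s).

Answer: 3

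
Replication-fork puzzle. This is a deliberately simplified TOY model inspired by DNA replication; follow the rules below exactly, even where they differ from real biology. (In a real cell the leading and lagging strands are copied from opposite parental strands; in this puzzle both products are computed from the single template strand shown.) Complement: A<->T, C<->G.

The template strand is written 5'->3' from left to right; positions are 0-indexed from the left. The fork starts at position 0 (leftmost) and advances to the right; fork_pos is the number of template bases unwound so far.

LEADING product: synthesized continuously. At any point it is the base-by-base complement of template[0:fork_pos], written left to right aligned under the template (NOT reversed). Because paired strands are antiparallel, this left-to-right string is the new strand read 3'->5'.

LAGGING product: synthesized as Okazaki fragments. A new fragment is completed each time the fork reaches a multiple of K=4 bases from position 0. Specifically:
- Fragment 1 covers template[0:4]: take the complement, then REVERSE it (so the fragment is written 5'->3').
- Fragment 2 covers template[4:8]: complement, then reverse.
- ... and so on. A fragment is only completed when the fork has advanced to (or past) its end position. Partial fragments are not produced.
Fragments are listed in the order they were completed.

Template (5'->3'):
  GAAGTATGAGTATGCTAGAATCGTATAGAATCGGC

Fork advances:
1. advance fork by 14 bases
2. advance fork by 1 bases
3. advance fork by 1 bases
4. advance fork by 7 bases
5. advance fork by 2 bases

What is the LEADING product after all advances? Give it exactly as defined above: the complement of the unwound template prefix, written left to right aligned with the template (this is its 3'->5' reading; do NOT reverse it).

Answer: CTTCATACTCATACGATCTTAGCAT

Derivation:
Step 1: advance 14 -> fork_pos = 0 + 14 = 14.
Step 2: advance 1 -> fork_pos = 14 + 1 = 15.
Step 3: advance 1 -> fork_pos = 15 + 1 = 16.
Step 4: advance 7 -> fork_pos = 16 + 7 = 23.
Step 5: advance 2 -> fork_pos = 23 + 2 = 25.
Unwound prefix: template[0:25] = GAAGTATGAGTATGCTAGAATCGTA
Complement it base by base (A<->T, C<->G), keeping left-to-right order:
  [0:5] GAAGT -> CTTCA
  [5:10] ATGAG -> TACTC
  [10:15] TATGC -> ATACG
  [15:20] TAGAA -> ATCTT
  [20:25] TCGTA -> AGCAT
Concatenate: CTTCATACTCATACGATCTTAGCAT (length 25; written aligned with the template, i.e. 3'->5').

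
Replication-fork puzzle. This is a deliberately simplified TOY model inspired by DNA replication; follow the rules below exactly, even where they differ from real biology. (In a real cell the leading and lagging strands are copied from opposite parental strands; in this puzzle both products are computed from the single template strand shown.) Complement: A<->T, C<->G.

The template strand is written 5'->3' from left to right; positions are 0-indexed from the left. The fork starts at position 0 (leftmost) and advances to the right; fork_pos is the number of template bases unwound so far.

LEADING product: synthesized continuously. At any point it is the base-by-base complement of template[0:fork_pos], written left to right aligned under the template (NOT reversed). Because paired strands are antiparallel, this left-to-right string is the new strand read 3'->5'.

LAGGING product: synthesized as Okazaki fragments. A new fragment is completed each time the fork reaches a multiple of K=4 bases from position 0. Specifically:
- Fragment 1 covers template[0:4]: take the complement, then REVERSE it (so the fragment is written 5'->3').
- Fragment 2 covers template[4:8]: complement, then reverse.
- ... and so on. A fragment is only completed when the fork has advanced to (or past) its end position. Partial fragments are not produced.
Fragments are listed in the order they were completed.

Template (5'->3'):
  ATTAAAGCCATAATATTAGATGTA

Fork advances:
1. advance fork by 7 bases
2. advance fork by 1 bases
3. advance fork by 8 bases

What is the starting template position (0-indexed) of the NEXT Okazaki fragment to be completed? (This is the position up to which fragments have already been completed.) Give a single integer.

Step 1: advance 7 -> fork_pos = 0 + 7 = 7. Reached multiple(s) of 4: 4 -> fragment 1 completed (1 total).
Step 2: advance 1 -> fork_pos = 7 + 1 = 8. Reached multiple(s) of 4: 8 -> fragment 2 completed (2 total).
Step 3: advance 8 -> fork_pos = 8 + 8 = 16. Reached multiple(s) of 4: 12, 16 -> fragments 3-4 completed (4 total).
4 fragment(s) completed, covering template[0:16] (4 x 4 = 16). The next fragment, fragment 5, covers template[16:20], so it starts at position 16.

Answer: 16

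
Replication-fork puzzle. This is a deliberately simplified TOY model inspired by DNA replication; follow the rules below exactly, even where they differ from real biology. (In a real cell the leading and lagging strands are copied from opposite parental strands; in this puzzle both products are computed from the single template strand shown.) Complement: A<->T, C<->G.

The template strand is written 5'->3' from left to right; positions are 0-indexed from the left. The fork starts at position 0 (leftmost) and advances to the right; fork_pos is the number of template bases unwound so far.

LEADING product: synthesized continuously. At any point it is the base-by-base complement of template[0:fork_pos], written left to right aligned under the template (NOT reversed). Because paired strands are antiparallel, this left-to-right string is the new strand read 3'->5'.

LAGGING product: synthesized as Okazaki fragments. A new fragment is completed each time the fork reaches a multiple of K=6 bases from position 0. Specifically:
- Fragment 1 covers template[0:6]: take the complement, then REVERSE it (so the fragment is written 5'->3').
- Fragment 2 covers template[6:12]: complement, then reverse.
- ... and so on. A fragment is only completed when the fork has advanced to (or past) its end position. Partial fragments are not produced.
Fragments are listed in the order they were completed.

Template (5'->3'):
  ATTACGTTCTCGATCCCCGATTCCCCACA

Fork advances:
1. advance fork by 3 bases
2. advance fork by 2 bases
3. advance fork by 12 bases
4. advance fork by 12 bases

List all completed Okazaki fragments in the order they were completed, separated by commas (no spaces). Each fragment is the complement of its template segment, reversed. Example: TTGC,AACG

Answer: CGTAAT,CGAGAA,GGGGAT,GGAATC

Derivation:
Step 1: advance 3 -> fork_pos = 0 + 3 = 3. Next multiple of 6 is 6 (not reached); still 0 fragment(s).
Step 2: advance 2 -> fork_pos = 3 + 2 = 5. Next multiple of 6 is 6 (not reached); still 0 fragment(s).
Step 3: advance 12 -> fork_pos = 5 + 12 = 17. Reached multiple(s) of 6: 6, 12 -> fragments 1-2 completed (2 total).
Step 4: advance 12 -> fork_pos = 17 + 12 = 29. Reached multiple(s) of 6: 18, 24 -> fragments 3-4 completed (4 total).
Final fork_pos = 29, so 4 fragment(s) are complete. Build each: template segment -> complement -> reverse.
Fragment 1: template[0:6] = ATTACG -> complement TAATGC -> reversed CGTAAT
Fragment 2: template[6:12] = TTCTCG -> complement AAGAGC -> reversed CGAGAA
Fragment 3: template[12:18] = ATCCCC -> complement TAGGGG -> reversed GGGGAT
Fragment 4: template[18:24] = GATTCC -> complement CTAAGG -> reversed GGAATC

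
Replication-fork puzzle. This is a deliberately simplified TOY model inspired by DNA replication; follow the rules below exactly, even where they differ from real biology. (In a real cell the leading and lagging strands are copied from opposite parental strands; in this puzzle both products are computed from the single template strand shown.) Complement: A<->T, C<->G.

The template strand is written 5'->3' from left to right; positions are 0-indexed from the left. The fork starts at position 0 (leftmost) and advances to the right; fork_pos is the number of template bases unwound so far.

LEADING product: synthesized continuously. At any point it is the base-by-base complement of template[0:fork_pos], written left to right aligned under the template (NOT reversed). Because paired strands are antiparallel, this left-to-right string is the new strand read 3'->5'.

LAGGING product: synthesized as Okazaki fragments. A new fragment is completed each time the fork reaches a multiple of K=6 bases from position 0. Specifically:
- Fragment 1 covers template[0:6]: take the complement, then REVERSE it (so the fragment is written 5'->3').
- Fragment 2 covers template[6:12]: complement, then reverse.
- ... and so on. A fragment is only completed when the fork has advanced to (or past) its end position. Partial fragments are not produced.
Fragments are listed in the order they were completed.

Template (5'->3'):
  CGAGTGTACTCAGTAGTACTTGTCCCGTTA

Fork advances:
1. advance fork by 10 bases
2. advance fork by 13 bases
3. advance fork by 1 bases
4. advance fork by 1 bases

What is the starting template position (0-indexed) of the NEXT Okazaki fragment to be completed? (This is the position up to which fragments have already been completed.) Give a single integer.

Step 1: advance 10 -> fork_pos = 0 + 10 = 10. Reached multiple(s) of 6: 6 -> fragment 1 completed (1 total).
Step 2: advance 13 -> fork_pos = 10 + 13 = 23. Reached multiple(s) of 6: 12, 18 -> fragments 2-3 completed (3 total).
Step 3: advance 1 -> fork_pos = 23 + 1 = 24. Reached multiple(s) of 6: 24 -> fragment 4 completed (4 total).
Step 4: advance 1 -> fork_pos = 24 + 1 = 25. Next multiple of 6 is 30 (not reached); still 4 fragment(s).
4 fragment(s) completed, covering template[0:24] (4 x 6 = 24). The next fragment, fragment 5, covers template[24:30], so it starts at position 24.

Answer: 24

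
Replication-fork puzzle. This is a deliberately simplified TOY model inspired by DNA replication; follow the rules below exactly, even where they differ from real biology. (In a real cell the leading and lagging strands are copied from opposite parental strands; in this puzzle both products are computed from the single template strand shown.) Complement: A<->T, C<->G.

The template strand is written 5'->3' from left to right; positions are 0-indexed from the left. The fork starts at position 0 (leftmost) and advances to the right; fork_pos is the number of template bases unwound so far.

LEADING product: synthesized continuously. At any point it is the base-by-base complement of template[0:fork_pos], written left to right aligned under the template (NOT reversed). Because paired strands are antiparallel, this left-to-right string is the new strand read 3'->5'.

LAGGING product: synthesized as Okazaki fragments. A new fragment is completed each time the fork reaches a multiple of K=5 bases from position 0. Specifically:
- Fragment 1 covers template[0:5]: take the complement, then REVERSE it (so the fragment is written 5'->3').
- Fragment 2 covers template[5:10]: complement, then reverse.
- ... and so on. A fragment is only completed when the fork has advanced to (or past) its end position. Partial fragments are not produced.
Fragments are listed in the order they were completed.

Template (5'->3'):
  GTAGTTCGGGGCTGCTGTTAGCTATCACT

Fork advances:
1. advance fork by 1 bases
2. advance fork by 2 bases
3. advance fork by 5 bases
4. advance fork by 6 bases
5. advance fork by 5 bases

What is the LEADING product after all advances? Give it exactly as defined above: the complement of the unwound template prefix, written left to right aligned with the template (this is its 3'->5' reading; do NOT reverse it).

Answer: CATCAAGCCCCGACGACAA

Derivation:
Step 1: advance 1 -> fork_pos = 0 + 1 = 1.
Step 2: advance 2 -> fork_pos = 1 + 2 = 3.
Step 3: advance 5 -> fork_pos = 3 + 5 = 8.
Step 4: advance 6 -> fork_pos = 8 + 6 = 14.
Step 5: advance 5 -> fork_pos = 14 + 5 = 19.
Unwound prefix: template[0:19] = GTAGTTCGGGGCTGCTGTT
Complement it base by base (A<->T, C<->G), keeping left-to-right order:
  [0:5] GTAGT -> CATCA
  [5:10] TCGGG -> AGCCC
  [10:15] GCTGC -> CGACG
  [15:19] TGTT -> ACAA
Concatenate: CATCAAGCCCCGACGACAA (length 19; written aligned with the template, i.e. 3'->5').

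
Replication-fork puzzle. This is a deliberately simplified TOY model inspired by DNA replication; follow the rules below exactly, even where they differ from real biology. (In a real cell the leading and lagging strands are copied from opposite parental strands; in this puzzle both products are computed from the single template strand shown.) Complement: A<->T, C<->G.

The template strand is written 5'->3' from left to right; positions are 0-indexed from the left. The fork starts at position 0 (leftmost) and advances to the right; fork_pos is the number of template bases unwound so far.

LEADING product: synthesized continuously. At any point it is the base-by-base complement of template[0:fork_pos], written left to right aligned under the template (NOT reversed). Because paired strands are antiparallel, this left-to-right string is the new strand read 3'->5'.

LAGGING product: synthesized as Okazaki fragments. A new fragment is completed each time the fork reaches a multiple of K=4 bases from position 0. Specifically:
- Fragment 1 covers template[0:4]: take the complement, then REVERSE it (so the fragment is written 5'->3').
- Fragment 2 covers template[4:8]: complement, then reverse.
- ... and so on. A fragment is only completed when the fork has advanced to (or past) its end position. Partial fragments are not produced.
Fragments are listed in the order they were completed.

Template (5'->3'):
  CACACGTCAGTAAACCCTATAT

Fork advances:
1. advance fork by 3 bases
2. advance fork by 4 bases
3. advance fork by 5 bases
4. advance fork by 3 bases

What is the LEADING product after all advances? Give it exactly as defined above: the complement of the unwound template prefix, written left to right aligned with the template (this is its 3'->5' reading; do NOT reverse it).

Step 1: advance 3 -> fork_pos = 0 + 3 = 3.
Step 2: advance 4 -> fork_pos = 3 + 4 = 7.
Step 3: advance 5 -> fork_pos = 7 + 5 = 12.
Step 4: advance 3 -> fork_pos = 12 + 3 = 15.
Unwound prefix: template[0:15] = CACACGTCAGTAAAC
Complement it base by base (A<->T, C<->G), keeping left-to-right order:
  [0:5] CACAC -> GTGTG
  [5:10] GTCAG -> CAGTC
  [10:15] TAAAC -> ATTTG
Concatenate: GTGTGCAGTCATTTG (length 15; written aligned with the template, i.e. 3'->5').

Answer: GTGTGCAGTCATTTG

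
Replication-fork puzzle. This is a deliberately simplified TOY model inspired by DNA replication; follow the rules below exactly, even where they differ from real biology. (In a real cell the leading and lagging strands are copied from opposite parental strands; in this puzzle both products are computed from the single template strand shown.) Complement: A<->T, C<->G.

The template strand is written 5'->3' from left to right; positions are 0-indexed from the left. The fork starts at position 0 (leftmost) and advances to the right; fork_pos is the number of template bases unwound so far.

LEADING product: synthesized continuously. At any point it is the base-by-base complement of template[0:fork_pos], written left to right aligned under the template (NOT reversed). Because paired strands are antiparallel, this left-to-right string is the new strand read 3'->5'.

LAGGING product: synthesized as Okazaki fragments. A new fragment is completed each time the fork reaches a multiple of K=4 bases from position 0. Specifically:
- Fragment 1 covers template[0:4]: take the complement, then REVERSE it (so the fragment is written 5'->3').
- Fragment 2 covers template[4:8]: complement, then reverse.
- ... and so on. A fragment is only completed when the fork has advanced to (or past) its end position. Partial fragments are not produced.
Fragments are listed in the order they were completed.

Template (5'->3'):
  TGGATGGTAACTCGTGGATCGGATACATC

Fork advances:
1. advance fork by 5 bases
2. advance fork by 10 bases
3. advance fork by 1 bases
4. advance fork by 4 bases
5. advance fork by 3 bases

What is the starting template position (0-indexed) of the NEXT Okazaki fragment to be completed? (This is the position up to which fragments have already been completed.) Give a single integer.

Answer: 20

Derivation:
Step 1: advance 5 -> fork_pos = 0 + 5 = 5. Reached multiple(s) of 4: 4 -> fragment 1 completed (1 total).
Step 2: advance 10 -> fork_pos = 5 + 10 = 15. Reached multiple(s) of 4: 8, 12 -> fragments 2-3 completed (3 total).
Step 3: advance 1 -> fork_pos = 15 + 1 = 16. Reached multiple(s) of 4: 16 -> fragment 4 completed (4 total).
Step 4: advance 4 -> fork_pos = 16 + 4 = 20. Reached multiple(s) of 4: 20 -> fragment 5 completed (5 total).
Step 5: advance 3 -> fork_pos = 20 + 3 = 23. Next multiple of 4 is 24 (not reached); still 5 fragment(s).
5 fragment(s) completed, covering template[0:20] (5 x 4 = 20). The next fragment, fragment 6, covers template[20:24], so it starts at position 20.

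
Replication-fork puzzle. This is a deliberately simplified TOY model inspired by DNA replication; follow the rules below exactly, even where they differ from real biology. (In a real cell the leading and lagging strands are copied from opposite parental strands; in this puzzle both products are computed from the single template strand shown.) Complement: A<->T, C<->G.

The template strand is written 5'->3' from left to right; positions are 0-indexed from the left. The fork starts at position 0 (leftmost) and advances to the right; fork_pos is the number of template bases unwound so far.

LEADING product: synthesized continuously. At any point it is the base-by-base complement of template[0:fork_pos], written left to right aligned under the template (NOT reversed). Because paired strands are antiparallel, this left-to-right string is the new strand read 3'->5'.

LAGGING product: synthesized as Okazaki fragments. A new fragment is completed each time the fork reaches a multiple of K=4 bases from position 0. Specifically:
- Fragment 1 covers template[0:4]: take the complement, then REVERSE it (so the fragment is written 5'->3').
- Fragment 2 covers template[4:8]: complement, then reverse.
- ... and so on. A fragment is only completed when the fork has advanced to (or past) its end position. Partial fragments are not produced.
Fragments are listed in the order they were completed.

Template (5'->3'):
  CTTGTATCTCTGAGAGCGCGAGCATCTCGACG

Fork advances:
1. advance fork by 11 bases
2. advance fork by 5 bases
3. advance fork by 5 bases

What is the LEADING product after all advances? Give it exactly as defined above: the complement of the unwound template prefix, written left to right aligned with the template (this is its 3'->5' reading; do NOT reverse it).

Answer: GAACATAGAGACTCTCGCGCT

Derivation:
Step 1: advance 11 -> fork_pos = 0 + 11 = 11.
Step 2: advance 5 -> fork_pos = 11 + 5 = 16.
Step 3: advance 5 -> fork_pos = 16 + 5 = 21.
Unwound prefix: template[0:21] = CTTGTATCTCTGAGAGCGCGA
Complement it base by base (A<->T, C<->G), keeping left-to-right order:
  [0:5] CTTGT -> GAACA
  [5:10] ATCTC -> TAGAG
  [10:15] TGAGA -> ACTCT
  [15:20] GCGCG -> CGCGC
  [20:21] A -> T
Concatenate: GAACATAGAGACTCTCGCGCT (length 21; written aligned with the template, i.e. 3'->5').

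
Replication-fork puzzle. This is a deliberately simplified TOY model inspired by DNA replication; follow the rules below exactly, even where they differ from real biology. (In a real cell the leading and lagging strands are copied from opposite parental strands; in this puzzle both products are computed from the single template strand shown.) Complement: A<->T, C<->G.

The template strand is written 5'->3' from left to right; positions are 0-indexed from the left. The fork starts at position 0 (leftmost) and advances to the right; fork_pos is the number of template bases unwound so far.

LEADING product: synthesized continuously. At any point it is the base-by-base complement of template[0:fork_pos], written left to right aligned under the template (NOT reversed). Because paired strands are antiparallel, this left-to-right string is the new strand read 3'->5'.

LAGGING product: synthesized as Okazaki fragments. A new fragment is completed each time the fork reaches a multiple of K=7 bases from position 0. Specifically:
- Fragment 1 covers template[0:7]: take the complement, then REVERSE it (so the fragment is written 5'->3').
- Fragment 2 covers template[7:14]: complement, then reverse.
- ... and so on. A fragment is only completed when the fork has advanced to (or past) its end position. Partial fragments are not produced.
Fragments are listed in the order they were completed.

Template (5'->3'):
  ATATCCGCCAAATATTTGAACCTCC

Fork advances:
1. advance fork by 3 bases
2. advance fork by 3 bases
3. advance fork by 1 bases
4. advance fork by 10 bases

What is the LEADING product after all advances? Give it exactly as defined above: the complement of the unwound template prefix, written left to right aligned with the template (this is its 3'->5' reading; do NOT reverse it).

Step 1: advance 3 -> fork_pos = 0 + 3 = 3.
Step 2: advance 3 -> fork_pos = 3 + 3 = 6.
Step 3: advance 1 -> fork_pos = 6 + 1 = 7.
Step 4: advance 10 -> fork_pos = 7 + 10 = 17.
Unwound prefix: template[0:17] = ATATCCGCCAAATATTT
Complement it base by base (A<->T, C<->G), keeping left-to-right order:
  [0:5] ATATC -> TATAG
  [5:10] CGCCA -> GCGGT
  [10:15] AATAT -> TTATA
  [15:17] TT -> AA
Concatenate: TATAGGCGGTTTATAAA (length 17; written aligned with the template, i.e. 3'->5').

Answer: TATAGGCGGTTTATAAA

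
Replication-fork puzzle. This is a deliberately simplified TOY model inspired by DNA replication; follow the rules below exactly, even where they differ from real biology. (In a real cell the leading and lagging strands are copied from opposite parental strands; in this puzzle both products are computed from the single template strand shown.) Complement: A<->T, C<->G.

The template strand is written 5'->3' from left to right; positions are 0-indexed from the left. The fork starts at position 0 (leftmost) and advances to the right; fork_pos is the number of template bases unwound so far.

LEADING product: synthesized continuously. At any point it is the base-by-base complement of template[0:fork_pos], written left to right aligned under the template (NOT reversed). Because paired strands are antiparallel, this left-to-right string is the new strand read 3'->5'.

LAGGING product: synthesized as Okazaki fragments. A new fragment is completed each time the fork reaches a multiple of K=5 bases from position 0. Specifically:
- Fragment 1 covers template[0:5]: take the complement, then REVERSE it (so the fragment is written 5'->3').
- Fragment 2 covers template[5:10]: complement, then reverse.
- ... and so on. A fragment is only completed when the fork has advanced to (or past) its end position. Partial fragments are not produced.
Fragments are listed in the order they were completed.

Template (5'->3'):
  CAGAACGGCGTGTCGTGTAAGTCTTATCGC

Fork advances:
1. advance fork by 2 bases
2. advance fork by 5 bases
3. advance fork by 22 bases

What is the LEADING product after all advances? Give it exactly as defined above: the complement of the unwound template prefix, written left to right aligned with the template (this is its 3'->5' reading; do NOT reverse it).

Answer: GTCTTGCCGCACAGCACATTCAGAATAGC

Derivation:
Step 1: advance 2 -> fork_pos = 0 + 2 = 2.
Step 2: advance 5 -> fork_pos = 2 + 5 = 7.
Step 3: advance 22 -> fork_pos = 7 + 22 = 29.
Unwound prefix: template[0:29] = CAGAACGGCGTGTCGTGTAAGTCTTATCG
Complement it base by base (A<->T, C<->G), keeping left-to-right order:
  [0:5] CAGAA -> GTCTT
  [5:10] CGGCG -> GCCGC
  [10:15] TGTCG -> ACAGC
  [15:20] TGTAA -> ACATT
  [20:25] GTCTT -> CAGAA
  [25:29] ATCG -> TAGC
Concatenate: GTCTTGCCGCACAGCACATTCAGAATAGC (length 29; written aligned with the template, i.e. 3'->5').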